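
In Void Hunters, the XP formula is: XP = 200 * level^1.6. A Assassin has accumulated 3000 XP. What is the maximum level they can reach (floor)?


XP = 200 * level^1.6, so level = (XP / 200)^(1/1.6)
= (3000 / 200)^(1/1.6)
= 15.0^0.625
= 5.4332
Floor: level = 5

level 5


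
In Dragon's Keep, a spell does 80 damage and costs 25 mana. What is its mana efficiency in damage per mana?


Efficiency = damage / mana
= 80 / 25
= 3.20

3.20 dmg/mana


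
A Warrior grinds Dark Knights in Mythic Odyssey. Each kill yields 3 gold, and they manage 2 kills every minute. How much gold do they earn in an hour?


Gold per minute = 3 * 2 = 6
Gold per hour = 6 * 60 = 360

360 gold/hour


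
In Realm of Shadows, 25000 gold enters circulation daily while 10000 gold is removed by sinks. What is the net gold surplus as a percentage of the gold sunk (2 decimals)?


Net gold = 25000 - 10000 = 15000
Inflation rate = net / sunk * 100 = 15000 / 10000 * 100
= 1.5 * 100
= 150.00%

150.00%


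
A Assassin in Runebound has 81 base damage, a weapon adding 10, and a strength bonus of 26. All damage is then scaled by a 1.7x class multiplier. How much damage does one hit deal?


Sum base + weapon + str = 81 + 10 + 26 = 117
Multiply by 1.7:
117 * 1.7 = 198.9

198.9 damage


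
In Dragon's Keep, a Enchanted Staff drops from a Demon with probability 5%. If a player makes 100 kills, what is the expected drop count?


Expected drops = kills * (drop_rate / 100)
= 100 * (5 / 100)
= 100 * 0.05
= 5.0

5.0 drops


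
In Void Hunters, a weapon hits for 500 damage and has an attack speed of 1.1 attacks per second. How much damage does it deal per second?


DPS = damage * attack_speed
= 500 * 1.1
= 550.0

550.0 DPS


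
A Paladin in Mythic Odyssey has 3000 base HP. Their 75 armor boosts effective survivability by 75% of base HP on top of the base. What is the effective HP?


EHP = 3000 * (1 + 75/100)
= 3000 * (1 + 0.75)
= 3000 * 1.75
= 5250.0

5250.0 EHP


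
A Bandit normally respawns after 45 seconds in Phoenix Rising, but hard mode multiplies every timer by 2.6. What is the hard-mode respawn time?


Respawn time = base * multiplier
= 45 * 2.6
= 117.0 seconds

117.0 seconds


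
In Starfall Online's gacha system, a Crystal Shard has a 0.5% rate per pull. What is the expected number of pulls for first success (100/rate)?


Expected pulls for a geometric distribution = 1/p = 100 / rate%
= 100 / 0.5
= 200.0

200.0 pulls


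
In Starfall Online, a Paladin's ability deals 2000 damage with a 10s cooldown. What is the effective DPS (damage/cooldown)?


DPS = damage / cooldown
= 2000 / 10
= 200.00

200.00 DPS


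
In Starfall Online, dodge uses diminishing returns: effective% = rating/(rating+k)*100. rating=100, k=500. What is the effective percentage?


effective% = rating / (rating + k) * 100
= 100 / (100 + 500) * 100
= 100 / 600 * 100
= 0.166667 * 100
= 16.67%

16.67%


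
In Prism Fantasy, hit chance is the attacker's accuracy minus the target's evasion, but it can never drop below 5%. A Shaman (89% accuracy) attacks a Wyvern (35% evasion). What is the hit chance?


accuracy - evasion = 89 - 35 = 54
Apply floor: max(54, 5) = 54
Hit chance = 54%

54%


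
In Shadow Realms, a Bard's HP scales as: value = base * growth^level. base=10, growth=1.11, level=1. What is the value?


value = base * growth^level
= 10 * 1.11^1
= 10 * 1.11
= 11.10

11.10 HP


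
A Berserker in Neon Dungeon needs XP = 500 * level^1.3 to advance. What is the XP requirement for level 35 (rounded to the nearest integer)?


XP = 500 * level^1.3
Substitute level = 35:
XP = 500 * 35^1.3
= 500 * 101.6924
= 50846

50846 XP


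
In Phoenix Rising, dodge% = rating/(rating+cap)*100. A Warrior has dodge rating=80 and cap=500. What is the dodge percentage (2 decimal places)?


dodge% = 80 / (80 + 500) * 100
= 80 / 580 * 100
= 0.137931 * 100
= 13.79%

13.79%


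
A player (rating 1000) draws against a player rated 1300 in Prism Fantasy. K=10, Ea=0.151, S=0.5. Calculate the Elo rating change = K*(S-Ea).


Elo update: delta = K * (S - Ea), where S = 0.5 (draws)
S - Ea = 0.5 - 0.151 = 0.349
Rating change = 10 * 0.349
= 3.49

3.49 rating points


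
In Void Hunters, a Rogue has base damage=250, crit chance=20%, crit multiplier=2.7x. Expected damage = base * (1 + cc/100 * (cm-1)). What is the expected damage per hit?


E[dmg] = base * (1 + crit_chance * (crit_mult - 1))
cc as decimal = 20/100 = 0.2
cm - 1 = 2.7 - 1 = 1.7
Bonus factor = 0.2 * 1.7 = 0.34
Total multiplier = 1 + 0.34 = 1.34
Expected damage = 250 * 1.34 = 335.00

335.00 damage


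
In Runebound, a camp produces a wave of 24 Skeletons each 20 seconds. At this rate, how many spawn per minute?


Spawns per minute = count * (60 / interval)
= 24 * (60 / 20)
= 24 * 3.0
= 72.0

72.0 per minute


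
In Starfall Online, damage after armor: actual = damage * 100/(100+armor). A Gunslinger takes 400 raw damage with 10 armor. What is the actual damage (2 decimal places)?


actual = 400 * 100 / (100 + 10)
= 400 * 100 / 110
= 40000 / 110
= 363.64

363.64 damage


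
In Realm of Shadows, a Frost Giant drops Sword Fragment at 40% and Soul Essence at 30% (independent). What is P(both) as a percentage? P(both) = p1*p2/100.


For independent events, P(both) = P(A) * P(B)
= 40% * 30%
= 1200 / 100 %
= 12.0%

12.0%


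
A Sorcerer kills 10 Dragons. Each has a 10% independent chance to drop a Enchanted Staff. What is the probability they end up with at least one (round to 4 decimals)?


P(at least one) = 1 - P(none) = 1 - (1-p)^n
p = 10/100 = 0.1
1 - p = 0.9
(1 - p)^10 = 0.9^10 = 0.348678
P(at least one) = 1 - 0.348678 = 0.6513

0.6513


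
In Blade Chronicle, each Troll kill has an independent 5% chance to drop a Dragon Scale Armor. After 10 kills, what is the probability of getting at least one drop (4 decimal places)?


P(at least one) = 1 - P(none) = 1 - (1-p)^n
p = 5/100 = 0.05
1 - p = 0.95
(1 - p)^10 = 0.95^10 = 0.598737
P(at least one) = 1 - 0.598737 = 0.4013

0.4013


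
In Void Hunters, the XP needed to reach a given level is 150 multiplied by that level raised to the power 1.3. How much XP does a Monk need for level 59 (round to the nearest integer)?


XP = 150 * level^1.3
Substitute level = 59:
XP = 150 * 59^1.3
= 150 * 200.4969
= 30075

30075 XP


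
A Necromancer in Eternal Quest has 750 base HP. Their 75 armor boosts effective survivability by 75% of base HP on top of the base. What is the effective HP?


EHP = 750 * (1 + 75/100)
= 750 * (1 + 0.75)
= 750 * 1.75
= 1312.5

1312.5 EHP


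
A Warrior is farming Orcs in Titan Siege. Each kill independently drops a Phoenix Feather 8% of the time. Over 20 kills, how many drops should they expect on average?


Expected drops = kills * (drop_rate / 100)
= 20 * (8 / 100)
= 20 * 0.08
= 1.6

1.6 drops


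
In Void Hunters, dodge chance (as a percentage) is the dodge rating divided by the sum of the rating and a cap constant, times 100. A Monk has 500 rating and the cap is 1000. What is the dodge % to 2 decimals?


dodge% = 500 / (500 + 1000) * 100
= 500 / 1500 * 100
= 0.333333 * 100
= 33.33%

33.33%


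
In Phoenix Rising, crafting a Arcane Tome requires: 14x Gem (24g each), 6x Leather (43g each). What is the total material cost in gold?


Cost breakdown:
  Gem: 14 * 24 = 336
  Leather: 6 * 43 = 258
Total = 336 + 258 = 594

594 gold


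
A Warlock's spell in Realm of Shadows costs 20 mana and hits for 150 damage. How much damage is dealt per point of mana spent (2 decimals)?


Efficiency = damage / mana
= 150 / 20
= 7.50

7.50 dmg/mana


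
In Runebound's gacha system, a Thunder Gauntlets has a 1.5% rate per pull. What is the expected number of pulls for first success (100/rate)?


Expected pulls for a geometric distribution = 1/p = 100 / rate%
= 100 / 1.5
= 66.67

66.67 pulls


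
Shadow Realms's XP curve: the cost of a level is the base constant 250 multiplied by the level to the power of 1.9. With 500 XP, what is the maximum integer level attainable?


XP = 250 * level^1.9, so level = (XP / 250)^(1/1.9)
= (500 / 250)^(1/1.9)
= 2.0^0.5263
= 1.4402
Floor: level = 1

level 1


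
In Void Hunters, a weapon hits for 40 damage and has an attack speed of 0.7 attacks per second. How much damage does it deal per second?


DPS = damage * attack_speed
= 40 * 0.7
= 28.0

28.0 DPS


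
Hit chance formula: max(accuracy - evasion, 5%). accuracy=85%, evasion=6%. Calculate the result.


accuracy - evasion = 85 - 6 = 79
Apply floor: max(79, 5) = 79
Hit chance = 79%

79%


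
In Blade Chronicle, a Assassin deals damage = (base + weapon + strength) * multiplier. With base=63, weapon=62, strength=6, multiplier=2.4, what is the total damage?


Sum base + weapon + str = 63 + 62 + 6 = 131
Multiply by 2.4:
131 * 2.4 = 314.4

314.4 damage


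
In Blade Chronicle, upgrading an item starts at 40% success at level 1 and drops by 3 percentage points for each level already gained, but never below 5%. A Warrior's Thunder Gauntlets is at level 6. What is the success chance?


raw_rate = 40 - 3 * (6 - 1)
= 40 - 3 * 5
= 40 - 15
= 25
Apply floor: max(25, 5) = 25%

25%


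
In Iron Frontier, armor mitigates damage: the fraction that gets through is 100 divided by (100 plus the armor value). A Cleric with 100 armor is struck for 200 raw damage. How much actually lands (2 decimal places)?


actual = 200 * 100 / (100 + 100)
= 200 * 100 / 200
= 20000 / 200
= 100.00

100.00 damage


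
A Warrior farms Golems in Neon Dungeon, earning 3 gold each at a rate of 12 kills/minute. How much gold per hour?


Gold per minute = 3 * 12 = 36
Gold per hour = 36 * 60 = 2160

2160 gold/hour


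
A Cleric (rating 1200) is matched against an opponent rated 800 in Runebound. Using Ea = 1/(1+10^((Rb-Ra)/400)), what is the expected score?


Elo expected score: Ea = 1/(1 + 10^((Rb-Ra)/400))
Rb - Ra = 800 - 1200 = -400
(Rb-Ra)/400 = -400/400 = -1.0
10^-1.0 = 0.1
Ea = 1/(1 + 0.1) = 1/1.1 = 0.9091

0.9091


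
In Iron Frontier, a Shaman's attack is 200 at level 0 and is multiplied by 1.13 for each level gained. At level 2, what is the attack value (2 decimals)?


value = base * growth^level
= 200 * 1.13^2
= 200 * 1.2769
= 255.38

255.38 attack


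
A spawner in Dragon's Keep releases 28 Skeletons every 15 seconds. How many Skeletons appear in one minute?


Spawns per minute = count * (60 / interval)
= 28 * (60 / 15)
= 28 * 4.0
= 112.0

112.0 per minute


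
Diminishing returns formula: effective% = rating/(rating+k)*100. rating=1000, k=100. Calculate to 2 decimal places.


effective% = rating / (rating + k) * 100
= 1000 / (1000 + 100) * 100
= 1000 / 1100 * 100
= 0.909091 * 100
= 90.91%

90.91%


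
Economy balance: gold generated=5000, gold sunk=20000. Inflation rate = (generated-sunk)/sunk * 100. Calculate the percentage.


Net gold = 5000 - 20000 = -15000
Inflation rate = net / sunk * 100 = -15000 / 20000 * 100
= -0.75 * 100
= -75.00%

-75.00%


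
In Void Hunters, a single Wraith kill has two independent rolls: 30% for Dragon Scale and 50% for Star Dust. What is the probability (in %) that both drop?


For independent events, P(both) = P(A) * P(B)
= 30% * 50%
= 1500 / 100 %
= 15.0%

15.0%


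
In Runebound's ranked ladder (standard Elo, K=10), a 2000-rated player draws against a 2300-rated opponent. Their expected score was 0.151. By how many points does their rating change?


Elo update: delta = K * (S - Ea), where S = 0.5 (draws)
S - Ea = 0.5 - 0.151 = 0.349
Rating change = 10 * 0.349
= 3.49

3.49 rating points


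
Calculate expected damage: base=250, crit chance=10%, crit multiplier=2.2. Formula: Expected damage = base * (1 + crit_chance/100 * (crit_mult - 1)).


E[dmg] = base * (1 + crit_chance * (crit_mult - 1))
cc as decimal = 10/100 = 0.1
cm - 1 = 2.2 - 1 = 1.2
Bonus factor = 0.1 * 1.2 = 0.12
Total multiplier = 1 + 0.12 = 1.12
Expected damage = 250 * 1.12 = 280.00

280.00 damage


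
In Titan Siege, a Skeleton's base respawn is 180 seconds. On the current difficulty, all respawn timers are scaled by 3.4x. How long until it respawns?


Respawn time = base * multiplier
= 180 * 3.4
= 612.0 seconds

612.0 seconds


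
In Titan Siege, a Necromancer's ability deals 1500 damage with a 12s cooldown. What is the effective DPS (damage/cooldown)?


DPS = damage / cooldown
= 1500 / 12
= 125.00

125.00 DPS


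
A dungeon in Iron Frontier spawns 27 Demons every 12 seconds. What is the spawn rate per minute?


Spawns per minute = count * (60 / interval)
= 27 * (60 / 12)
= 27 * 5.0
= 135.0

135.0 per minute


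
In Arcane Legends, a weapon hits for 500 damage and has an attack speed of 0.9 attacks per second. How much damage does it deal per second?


DPS = damage * attack_speed
= 500 * 0.9
= 450.0

450.0 DPS


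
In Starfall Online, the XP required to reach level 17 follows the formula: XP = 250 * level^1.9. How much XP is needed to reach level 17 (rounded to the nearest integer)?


XP = 250 * level^1.9
Substitute level = 17:
XP = 250 * 17^1.9
= 250 * 217.6973
= 54424

54424 XP


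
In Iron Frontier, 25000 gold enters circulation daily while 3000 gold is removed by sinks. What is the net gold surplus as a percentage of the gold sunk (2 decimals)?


Net gold = 25000 - 3000 = 22000
Inflation rate = net / sunk * 100 = 22000 / 3000 * 100
= 7.333333 * 100
= 733.33%

733.33%


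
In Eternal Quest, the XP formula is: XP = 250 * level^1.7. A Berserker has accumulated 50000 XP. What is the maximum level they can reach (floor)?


XP = 250 * level^1.7, so level = (XP / 250)^(1/1.7)
= (50000 / 250)^(1/1.7)
= 200.0^0.5882
= 22.5708
Floor: level = 22

level 22


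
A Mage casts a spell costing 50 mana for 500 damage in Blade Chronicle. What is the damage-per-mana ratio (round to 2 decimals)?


Efficiency = damage / mana
= 500 / 50
= 10.00

10.00 dmg/mana


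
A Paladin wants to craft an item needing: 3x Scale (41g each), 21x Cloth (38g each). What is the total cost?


Cost breakdown:
  Scale: 3 * 41 = 123
  Cloth: 21 * 38 = 798
Total = 123 + 798 = 921

921 gold


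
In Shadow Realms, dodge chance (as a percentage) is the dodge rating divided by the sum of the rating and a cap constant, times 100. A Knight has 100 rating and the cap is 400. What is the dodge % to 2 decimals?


dodge% = 100 / (100 + 400) * 100
= 100 / 500 * 100
= 0.2 * 100
= 20.00%

20.00%


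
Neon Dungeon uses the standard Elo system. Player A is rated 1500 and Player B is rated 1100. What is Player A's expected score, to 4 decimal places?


Elo expected score: Ea = 1/(1 + 10^((Rb-Ra)/400))
Rb - Ra = 1100 - 1500 = -400
(Rb-Ra)/400 = -400/400 = -1.0
10^-1.0 = 0.1
Ea = 1/(1 + 0.1) = 1/1.1 = 0.9091

0.9091


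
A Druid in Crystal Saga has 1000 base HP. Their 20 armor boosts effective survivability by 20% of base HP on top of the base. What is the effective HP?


EHP = 1000 * (1 + 20/100)
= 1000 * (1 + 0.2)
= 1000 * 1.2
= 1200.0

1200.0 EHP


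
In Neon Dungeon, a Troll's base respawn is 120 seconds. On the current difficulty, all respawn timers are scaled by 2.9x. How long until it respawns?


Respawn time = base * multiplier
= 120 * 2.9
= 348.0 seconds

348.0 seconds


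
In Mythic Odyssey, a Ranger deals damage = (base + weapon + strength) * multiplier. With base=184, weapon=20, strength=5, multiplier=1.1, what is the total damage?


Sum base + weapon + str = 184 + 20 + 5 = 209
Multiply by 1.1:
209 * 1.1 = 229.9

229.9 damage


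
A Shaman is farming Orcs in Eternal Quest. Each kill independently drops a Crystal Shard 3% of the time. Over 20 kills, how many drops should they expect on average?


Expected drops = kills * (drop_rate / 100)
= 20 * (3 / 100)
= 20 * 0.03
= 0.6

0.6 drops


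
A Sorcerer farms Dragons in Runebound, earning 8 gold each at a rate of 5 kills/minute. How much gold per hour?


Gold per minute = 8 * 5 = 40
Gold per hour = 40 * 60 = 2400

2400 gold/hour


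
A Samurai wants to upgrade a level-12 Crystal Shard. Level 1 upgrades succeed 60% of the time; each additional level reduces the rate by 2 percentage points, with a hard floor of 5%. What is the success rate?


raw_rate = 60 - 2 * (12 - 1)
= 60 - 2 * 11
= 60 - 22
= 38
Apply floor: max(38, 5) = 38%

38%


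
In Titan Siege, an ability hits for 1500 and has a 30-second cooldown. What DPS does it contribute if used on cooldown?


DPS = damage / cooldown
= 1500 / 30
= 50.00

50.00 DPS


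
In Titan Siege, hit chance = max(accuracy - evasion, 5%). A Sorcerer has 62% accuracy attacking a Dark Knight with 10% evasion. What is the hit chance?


accuracy - evasion = 62 - 10 = 52
Apply floor: max(52, 5) = 52
Hit chance = 52%

52%


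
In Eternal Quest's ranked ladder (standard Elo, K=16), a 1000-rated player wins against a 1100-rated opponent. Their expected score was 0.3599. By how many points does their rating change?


Elo update: delta = K * (S - Ea), where S = 1 (wins)
S - Ea = 1 - 0.3599 = 0.6401
Rating change = 16 * 0.6401
= 10.24

10.24 rating points


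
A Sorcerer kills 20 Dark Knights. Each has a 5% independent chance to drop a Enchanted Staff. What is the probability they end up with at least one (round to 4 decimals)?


P(at least one) = 1 - P(none) = 1 - (1-p)^n
p = 5/100 = 0.05
1 - p = 0.95
(1 - p)^20 = 0.95^20 = 0.358486
P(at least one) = 1 - 0.358486 = 0.6415

0.6415


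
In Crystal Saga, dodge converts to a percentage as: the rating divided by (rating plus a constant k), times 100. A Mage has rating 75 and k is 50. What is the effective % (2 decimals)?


effective% = rating / (rating + k) * 100
= 75 / (75 + 50) * 100
= 75 / 125 * 100
= 0.6 * 100
= 60.00%

60.00%


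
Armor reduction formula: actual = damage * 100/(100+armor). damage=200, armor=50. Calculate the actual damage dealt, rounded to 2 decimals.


actual = 200 * 100 / (100 + 50)
= 200 * 100 / 150
= 20000 / 150
= 133.33

133.33 damage


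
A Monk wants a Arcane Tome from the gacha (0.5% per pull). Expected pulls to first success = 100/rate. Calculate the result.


Expected pulls for a geometric distribution = 1/p = 100 / rate%
= 100 / 0.5
= 200.0

200.0 pulls


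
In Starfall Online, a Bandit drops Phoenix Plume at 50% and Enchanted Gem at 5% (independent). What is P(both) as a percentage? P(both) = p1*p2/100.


For independent events, P(both) = P(A) * P(B)
= 50% * 5%
= 250 / 100 %
= 2.5%

2.5%


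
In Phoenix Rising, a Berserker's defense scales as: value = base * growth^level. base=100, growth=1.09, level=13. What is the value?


value = base * growth^level
= 100 * 1.09^13
= 100 * 3.065805
= 306.58

306.58 defense


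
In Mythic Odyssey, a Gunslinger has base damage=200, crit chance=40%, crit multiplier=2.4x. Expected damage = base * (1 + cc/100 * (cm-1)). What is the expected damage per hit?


E[dmg] = base * (1 + crit_chance * (crit_mult - 1))
cc as decimal = 40/100 = 0.4
cm - 1 = 2.4 - 1 = 1.4
Bonus factor = 0.4 * 1.4 = 0.56
Total multiplier = 1 + 0.56 = 1.56
Expected damage = 200 * 1.56 = 312.00

312.00 damage


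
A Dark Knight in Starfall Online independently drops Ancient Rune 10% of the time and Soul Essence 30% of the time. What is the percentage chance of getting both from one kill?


For independent events, P(both) = P(A) * P(B)
= 10% * 30%
= 300 / 100 %
= 3.0%

3.0%


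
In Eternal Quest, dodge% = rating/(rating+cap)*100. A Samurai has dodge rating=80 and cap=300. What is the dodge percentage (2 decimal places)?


dodge% = 80 / (80 + 300) * 100
= 80 / 380 * 100
= 0.210526 * 100
= 21.05%

21.05%


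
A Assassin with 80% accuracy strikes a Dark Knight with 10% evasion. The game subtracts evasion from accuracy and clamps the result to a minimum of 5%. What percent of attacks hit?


accuracy - evasion = 80 - 10 = 70
Apply floor: max(70, 5) = 70
Hit chance = 70%

70%


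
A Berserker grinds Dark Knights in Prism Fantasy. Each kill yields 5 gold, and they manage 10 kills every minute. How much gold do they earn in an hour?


Gold per minute = 5 * 10 = 50
Gold per hour = 50 * 60 = 3000

3000 gold/hour


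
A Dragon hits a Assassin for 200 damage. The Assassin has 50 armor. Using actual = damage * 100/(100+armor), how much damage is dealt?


actual = 200 * 100 / (100 + 50)
= 200 * 100 / 150
= 20000 / 150
= 133.33

133.33 damage


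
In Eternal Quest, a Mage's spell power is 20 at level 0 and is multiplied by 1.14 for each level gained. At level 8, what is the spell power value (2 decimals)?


value = base * growth^level
= 20 * 1.14^8
= 20 * 2.852586
= 57.05

57.05 spell power


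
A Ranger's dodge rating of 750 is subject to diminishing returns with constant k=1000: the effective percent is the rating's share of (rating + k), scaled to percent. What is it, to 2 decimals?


effective% = rating / (rating + k) * 100
= 750 / (750 + 1000) * 100
= 750 / 1750 * 100
= 0.428571 * 100
= 42.86%

42.86%


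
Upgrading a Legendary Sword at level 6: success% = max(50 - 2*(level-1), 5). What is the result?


raw_rate = 50 - 2 * (6 - 1)
= 50 - 2 * 5
= 50 - 10
= 40
Apply floor: max(40, 5) = 40%

40%


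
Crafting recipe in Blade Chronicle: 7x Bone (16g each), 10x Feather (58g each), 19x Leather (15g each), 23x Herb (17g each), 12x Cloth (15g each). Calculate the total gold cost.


Cost breakdown:
  Bone: 7 * 16 = 112
  Feather: 10 * 58 = 580
  Leather: 19 * 15 = 285
  Herb: 23 * 17 = 391
  Cloth: 12 * 15 = 180
Total = 112 + 580 + 285 + 391 + 180 = 1548

1548 gold


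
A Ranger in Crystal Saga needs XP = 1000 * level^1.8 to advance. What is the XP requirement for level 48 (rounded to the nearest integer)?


XP = 1000 * level^1.8
Substitute level = 48:
XP = 1000 * 48^1.8
= 1000 * 1062.2683
= 1062268

1062268 XP


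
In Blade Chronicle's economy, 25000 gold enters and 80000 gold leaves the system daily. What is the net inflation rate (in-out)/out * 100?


Net gold = 25000 - 80000 = -55000
Inflation rate = net / sunk * 100 = -55000 / 80000 * 100
= -0.6875 * 100
= -68.75%

-68.75%


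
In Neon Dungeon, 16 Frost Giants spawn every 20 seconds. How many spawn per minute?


Spawns per minute = count * (60 / interval)
= 16 * (60 / 20)
= 16 * 3.0
= 48.0

48.0 per minute


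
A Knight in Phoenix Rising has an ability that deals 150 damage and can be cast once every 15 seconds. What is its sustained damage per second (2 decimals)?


DPS = damage / cooldown
= 150 / 15
= 10.00

10.00 DPS


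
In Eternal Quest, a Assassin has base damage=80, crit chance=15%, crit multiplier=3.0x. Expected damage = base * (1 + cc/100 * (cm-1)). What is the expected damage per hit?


E[dmg] = base * (1 + crit_chance * (crit_mult - 1))
cc as decimal = 15/100 = 0.15
cm - 1 = 3.0 - 1 = 2.0
Bonus factor = 0.15 * 2.0 = 0.3
Total multiplier = 1 + 0.3 = 1.3
Expected damage = 80 * 1.3 = 104.00

104.00 damage


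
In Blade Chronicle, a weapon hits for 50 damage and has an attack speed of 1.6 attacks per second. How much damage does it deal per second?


DPS = damage * attack_speed
= 50 * 1.6
= 80.0

80.0 DPS


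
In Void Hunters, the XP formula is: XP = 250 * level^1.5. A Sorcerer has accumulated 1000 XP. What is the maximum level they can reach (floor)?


XP = 250 * level^1.5, so level = (XP / 250)^(1/1.5)
= (1000 / 250)^(1/1.5)
= 4.0^0.6667
= 2.5198
Floor: level = 2

level 2


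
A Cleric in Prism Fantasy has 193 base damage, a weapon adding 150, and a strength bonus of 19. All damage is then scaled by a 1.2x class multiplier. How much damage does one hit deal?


Sum base + weapon + str = 193 + 150 + 19 = 362
Multiply by 1.2:
362 * 1.2 = 434.4

434.4 damage


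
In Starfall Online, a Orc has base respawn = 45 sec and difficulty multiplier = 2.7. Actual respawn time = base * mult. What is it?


Respawn time = base * multiplier
= 45 * 2.7
= 121.5 seconds

121.5 seconds


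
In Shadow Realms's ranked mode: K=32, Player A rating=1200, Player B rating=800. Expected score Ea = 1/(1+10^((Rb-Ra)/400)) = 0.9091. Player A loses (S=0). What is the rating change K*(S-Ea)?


Elo update: delta = K * (S - Ea), where S = 0 (loses)
S - Ea = 0 - 0.9091 = -0.9091
Rating change = 32 * -0.9091
= -29.09

-29.09 rating points


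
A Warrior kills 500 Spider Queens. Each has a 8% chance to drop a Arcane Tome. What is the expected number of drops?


Expected drops = kills * (drop_rate / 100)
= 500 * (8 / 100)
= 500 * 0.08
= 40.0

40.0 drops


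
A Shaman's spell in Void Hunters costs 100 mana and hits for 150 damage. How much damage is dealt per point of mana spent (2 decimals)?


Efficiency = damage / mana
= 150 / 100
= 1.50

1.50 dmg/mana


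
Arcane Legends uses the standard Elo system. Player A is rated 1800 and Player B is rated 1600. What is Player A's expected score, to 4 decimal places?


Elo expected score: Ea = 1/(1 + 10^((Rb-Ra)/400))
Rb - Ra = 1600 - 1800 = -200
(Rb-Ra)/400 = -200/400 = -0.5
10^-0.5 = 0.316228
Ea = 1/(1 + 0.316228) = 1/1.316228 = 0.7597

0.7597


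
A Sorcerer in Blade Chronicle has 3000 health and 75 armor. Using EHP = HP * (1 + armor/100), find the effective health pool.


EHP = 3000 * (1 + 75/100)
= 3000 * (1 + 0.75)
= 3000 * 1.75
= 5250.0

5250.0 EHP


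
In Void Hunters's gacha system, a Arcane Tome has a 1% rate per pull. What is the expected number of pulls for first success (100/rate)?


Expected pulls for a geometric distribution = 1/p = 100 / rate%
= 100 / 1
= 100.0

100.0 pulls


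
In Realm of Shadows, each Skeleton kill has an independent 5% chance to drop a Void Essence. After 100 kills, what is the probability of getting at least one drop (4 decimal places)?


P(at least one) = 1 - P(none) = 1 - (1-p)^n
p = 5/100 = 0.05
1 - p = 0.95
(1 - p)^100 = 0.95^100 = 0.005921
P(at least one) = 1 - 0.005921 = 0.9941

0.9941


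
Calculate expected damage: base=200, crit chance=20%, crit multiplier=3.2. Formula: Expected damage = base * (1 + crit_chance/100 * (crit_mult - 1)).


E[dmg] = base * (1 + crit_chance * (crit_mult - 1))
cc as decimal = 20/100 = 0.2
cm - 1 = 3.2 - 1 = 2.2
Bonus factor = 0.2 * 2.2 = 0.44
Total multiplier = 1 + 0.44 = 1.44
Expected damage = 200 * 1.44 = 288.00

288.00 damage


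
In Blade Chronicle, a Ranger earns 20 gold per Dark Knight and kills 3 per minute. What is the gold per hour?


Gold per minute = 20 * 3 = 60
Gold per hour = 60 * 60 = 3600

3600 gold/hour


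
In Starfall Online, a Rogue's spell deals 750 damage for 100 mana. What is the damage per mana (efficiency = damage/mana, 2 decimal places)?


Efficiency = damage / mana
= 750 / 100
= 7.50

7.50 dmg/mana


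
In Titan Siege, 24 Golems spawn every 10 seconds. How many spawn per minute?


Spawns per minute = count * (60 / interval)
= 24 * (60 / 10)
= 24 * 6.0
= 144.0

144.0 per minute


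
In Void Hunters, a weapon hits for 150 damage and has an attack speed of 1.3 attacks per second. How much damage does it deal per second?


DPS = damage * attack_speed
= 150 * 1.3
= 195.0

195.0 DPS


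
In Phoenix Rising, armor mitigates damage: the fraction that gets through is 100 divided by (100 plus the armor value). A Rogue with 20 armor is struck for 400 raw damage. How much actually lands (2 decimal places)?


actual = 400 * 100 / (100 + 20)
= 400 * 100 / 120
= 40000 / 120
= 333.33

333.33 damage


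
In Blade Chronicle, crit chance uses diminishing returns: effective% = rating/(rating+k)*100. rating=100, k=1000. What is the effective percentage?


effective% = rating / (rating + k) * 100
= 100 / (100 + 1000) * 100
= 100 / 1100 * 100
= 0.090909 * 100
= 9.09%

9.09%


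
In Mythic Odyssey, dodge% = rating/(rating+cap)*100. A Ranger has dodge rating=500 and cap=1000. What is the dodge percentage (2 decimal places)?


dodge% = 500 / (500 + 1000) * 100
= 500 / 1500 * 100
= 0.333333 * 100
= 33.33%

33.33%


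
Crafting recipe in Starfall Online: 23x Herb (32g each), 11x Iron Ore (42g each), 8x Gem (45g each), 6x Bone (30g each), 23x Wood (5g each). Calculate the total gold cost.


Cost breakdown:
  Herb: 23 * 32 = 736
  Iron Ore: 11 * 42 = 462
  Gem: 8 * 45 = 360
  Bone: 6 * 30 = 180
  Wood: 23 * 5 = 115
Total = 736 + 462 + 360 + 180 + 115 = 1853

1853 gold


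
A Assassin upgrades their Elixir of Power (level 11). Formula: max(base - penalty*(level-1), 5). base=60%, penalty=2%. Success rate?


raw_rate = 60 - 2 * (11 - 1)
= 60 - 2 * 10
= 60 - 20
= 40
Apply floor: max(40, 5) = 40%

40%


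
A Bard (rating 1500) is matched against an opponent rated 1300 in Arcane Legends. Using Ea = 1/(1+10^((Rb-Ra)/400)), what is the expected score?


Elo expected score: Ea = 1/(1 + 10^((Rb-Ra)/400))
Rb - Ra = 1300 - 1500 = -200
(Rb-Ra)/400 = -200/400 = -0.5
10^-0.5 = 0.316228
Ea = 1/(1 + 0.316228) = 1/1.316228 = 0.7597

0.7597


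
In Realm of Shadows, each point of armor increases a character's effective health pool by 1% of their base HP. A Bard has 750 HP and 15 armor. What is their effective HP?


EHP = 750 * (1 + 15/100)
= 750 * (1 + 0.15)
= 750 * 1.15
= 862.5

862.5 EHP


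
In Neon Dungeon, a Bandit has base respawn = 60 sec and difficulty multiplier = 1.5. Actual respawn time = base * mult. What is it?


Respawn time = base * multiplier
= 60 * 1.5
= 90.0 seconds

90.0 seconds


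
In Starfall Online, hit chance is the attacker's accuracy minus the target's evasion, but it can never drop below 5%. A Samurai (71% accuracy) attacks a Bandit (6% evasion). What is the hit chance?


accuracy - evasion = 71 - 6 = 65
Apply floor: max(65, 5) = 65
Hit chance = 65%

65%


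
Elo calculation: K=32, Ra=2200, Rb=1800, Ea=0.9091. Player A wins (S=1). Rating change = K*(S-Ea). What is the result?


Elo update: delta = K * (S - Ea), where S = 1 (wins)
S - Ea = 1 - 0.9091 = 0.0909
Rating change = 32 * 0.0909
= 2.91

2.91 rating points


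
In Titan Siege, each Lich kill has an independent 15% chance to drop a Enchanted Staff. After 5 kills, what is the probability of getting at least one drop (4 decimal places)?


P(at least one) = 1 - P(none) = 1 - (1-p)^n
p = 15/100 = 0.15
1 - p = 0.85
(1 - p)^5 = 0.85^5 = 0.443705
P(at least one) = 1 - 0.443705 = 0.5563

0.5563


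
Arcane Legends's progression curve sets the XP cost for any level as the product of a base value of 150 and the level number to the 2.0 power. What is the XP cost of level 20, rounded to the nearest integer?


XP = 150 * level^2.0
Substitute level = 20:
XP = 150 * 20^2.0
= 150 * 400.0
= 60000

60000 XP


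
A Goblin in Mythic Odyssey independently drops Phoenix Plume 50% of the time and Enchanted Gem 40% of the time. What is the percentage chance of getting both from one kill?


For independent events, P(both) = P(A) * P(B)
= 50% * 40%
= 2000 / 100 %
= 20.0%

20.0%


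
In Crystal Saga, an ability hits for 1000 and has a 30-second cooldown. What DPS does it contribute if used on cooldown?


DPS = damage / cooldown
= 1000 / 30
= 33.33

33.33 DPS


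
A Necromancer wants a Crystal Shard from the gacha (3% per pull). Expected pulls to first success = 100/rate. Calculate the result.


Expected pulls for a geometric distribution = 1/p = 100 / rate%
= 100 / 3
= 33.33

33.33 pulls


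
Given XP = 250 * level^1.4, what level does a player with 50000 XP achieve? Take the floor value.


XP = 250 * level^1.4, so level = (XP / 250)^(1/1.4)
= (50000 / 250)^(1/1.4)
= 200.0^0.7143
= 44.0142
Floor: level = 44

level 44


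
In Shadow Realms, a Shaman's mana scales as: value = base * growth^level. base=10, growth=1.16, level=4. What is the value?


value = base * growth^level
= 10 * 1.16^4
= 10 * 1.810639
= 18.11

18.11 mana


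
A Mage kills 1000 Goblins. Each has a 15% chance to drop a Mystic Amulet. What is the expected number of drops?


Expected drops = kills * (drop_rate / 100)
= 1000 * (15 / 100)
= 1000 * 0.15
= 150.0

150.0 drops


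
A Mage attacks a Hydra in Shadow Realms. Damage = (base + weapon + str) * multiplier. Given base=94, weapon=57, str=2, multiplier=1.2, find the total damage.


Sum base + weapon + str = 94 + 57 + 2 = 153
Multiply by 1.2:
153 * 1.2 = 183.6

183.6 damage


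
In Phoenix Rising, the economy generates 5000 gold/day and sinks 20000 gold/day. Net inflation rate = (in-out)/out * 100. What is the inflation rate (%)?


Net gold = 5000 - 20000 = -15000
Inflation rate = net / sunk * 100 = -15000 / 20000 * 100
= -0.75 * 100
= -75.00%

-75.00%


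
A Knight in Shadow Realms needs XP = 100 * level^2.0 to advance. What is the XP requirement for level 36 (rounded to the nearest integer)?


XP = 100 * level^2.0
Substitute level = 36:
XP = 100 * 36^2.0
= 100 * 1296.0
= 129600

129600 XP


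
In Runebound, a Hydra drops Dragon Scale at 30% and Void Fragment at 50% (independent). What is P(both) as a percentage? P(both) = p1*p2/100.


For independent events, P(both) = P(A) * P(B)
= 30% * 50%
= 1500 / 100 %
= 15.0%

15.0%


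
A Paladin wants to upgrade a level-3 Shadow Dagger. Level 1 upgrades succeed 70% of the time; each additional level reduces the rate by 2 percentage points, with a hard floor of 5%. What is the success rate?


raw_rate = 70 - 2 * (3 - 1)
= 70 - 2 * 2
= 70 - 4
= 66
Apply floor: max(66, 5) = 66%

66%


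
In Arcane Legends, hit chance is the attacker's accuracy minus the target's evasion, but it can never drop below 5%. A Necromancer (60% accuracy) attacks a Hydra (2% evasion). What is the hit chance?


accuracy - evasion = 60 - 2 = 58
Apply floor: max(58, 5) = 58
Hit chance = 58%

58%


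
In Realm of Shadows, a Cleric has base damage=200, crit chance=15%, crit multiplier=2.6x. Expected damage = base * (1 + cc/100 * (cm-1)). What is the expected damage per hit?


E[dmg] = base * (1 + crit_chance * (crit_mult - 1))
cc as decimal = 15/100 = 0.15
cm - 1 = 2.6 - 1 = 1.6
Bonus factor = 0.15 * 1.6 = 0.24
Total multiplier = 1 + 0.24 = 1.24
Expected damage = 200 * 1.24 = 248.00

248.00 damage


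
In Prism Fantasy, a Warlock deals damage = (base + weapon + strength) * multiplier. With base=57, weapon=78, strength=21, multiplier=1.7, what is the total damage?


Sum base + weapon + str = 57 + 78 + 21 = 156
Multiply by 1.7:
156 * 1.7 = 265.2

265.2 damage


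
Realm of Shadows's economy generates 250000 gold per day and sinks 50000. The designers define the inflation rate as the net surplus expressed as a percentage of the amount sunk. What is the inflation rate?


Net gold = 250000 - 50000 = 200000
Inflation rate = net / sunk * 100 = 200000 / 50000 * 100
= 4.0 * 100
= 400.00%

400.00%


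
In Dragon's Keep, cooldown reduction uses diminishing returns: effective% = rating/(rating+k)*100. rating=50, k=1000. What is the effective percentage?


effective% = rating / (rating + k) * 100
= 50 / (50 + 1000) * 100
= 50 / 1050 * 100
= 0.047619 * 100
= 4.76%

4.76%


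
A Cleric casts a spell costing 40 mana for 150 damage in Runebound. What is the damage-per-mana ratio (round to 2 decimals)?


Efficiency = damage / mana
= 150 / 40
= 3.75

3.75 dmg/mana


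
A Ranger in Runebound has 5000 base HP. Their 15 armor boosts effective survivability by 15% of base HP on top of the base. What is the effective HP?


EHP = 5000 * (1 + 15/100)
= 5000 * (1 + 0.15)
= 5000 * 1.15
= 5750.0

5750.0 EHP


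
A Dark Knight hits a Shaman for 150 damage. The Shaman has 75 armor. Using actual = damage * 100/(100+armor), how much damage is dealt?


actual = 150 * 100 / (100 + 75)
= 150 * 100 / 175
= 15000 / 175
= 85.71

85.71 damage


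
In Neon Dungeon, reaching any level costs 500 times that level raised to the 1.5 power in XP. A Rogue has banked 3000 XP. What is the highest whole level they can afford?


XP = 500 * level^1.5, so level = (XP / 500)^(1/1.5)
= (3000 / 500)^(1/1.5)
= 6.0^0.6667
= 3.3019
Floor: level = 3

level 3


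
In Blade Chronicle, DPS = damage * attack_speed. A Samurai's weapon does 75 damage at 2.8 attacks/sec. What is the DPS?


DPS = damage * attack_speed
= 75 * 2.8
= 210.0

210.0 DPS


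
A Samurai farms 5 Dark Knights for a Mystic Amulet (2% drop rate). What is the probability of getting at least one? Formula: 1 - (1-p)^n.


P(at least one) = 1 - P(none) = 1 - (1-p)^n
p = 2/100 = 0.02
1 - p = 0.98
(1 - p)^5 = 0.98^5 = 0.903921
P(at least one) = 1 - 0.903921 = 0.0961

0.0961


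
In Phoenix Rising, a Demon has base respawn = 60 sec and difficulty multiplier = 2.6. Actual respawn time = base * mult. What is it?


Respawn time = base * multiplier
= 60 * 2.6
= 156.0 seconds

156.0 seconds


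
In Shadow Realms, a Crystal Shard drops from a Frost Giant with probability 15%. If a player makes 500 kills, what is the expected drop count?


Expected drops = kills * (drop_rate / 100)
= 500 * (15 / 100)
= 500 * 0.15
= 75.0

75.0 drops


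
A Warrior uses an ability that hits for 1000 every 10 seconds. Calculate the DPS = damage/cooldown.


DPS = damage / cooldown
= 1000 / 10
= 100.00

100.00 DPS


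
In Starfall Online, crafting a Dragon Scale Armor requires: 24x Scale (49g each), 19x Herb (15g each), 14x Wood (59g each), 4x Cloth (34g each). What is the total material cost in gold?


Cost breakdown:
  Scale: 24 * 49 = 1176
  Herb: 19 * 15 = 285
  Wood: 14 * 59 = 826
  Cloth: 4 * 34 = 136
Total = 1176 + 285 + 826 + 136 = 2423

2423 gold


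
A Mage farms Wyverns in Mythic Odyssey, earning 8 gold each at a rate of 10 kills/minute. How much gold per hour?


Gold per minute = 8 * 10 = 80
Gold per hour = 80 * 60 = 4800

4800 gold/hour


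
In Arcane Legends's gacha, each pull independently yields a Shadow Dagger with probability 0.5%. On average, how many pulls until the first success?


Expected pulls for a geometric distribution = 1/p = 100 / rate%
= 100 / 0.5
= 200.0

200.0 pulls


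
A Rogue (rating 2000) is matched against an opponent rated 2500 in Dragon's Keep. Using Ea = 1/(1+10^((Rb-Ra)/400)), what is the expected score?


Elo expected score: Ea = 1/(1 + 10^((Rb-Ra)/400))
Rb - Ra = 2500 - 2000 = 500
(Rb-Ra)/400 = 500/400 = 1.25
10^1.25 = 17.782794
Ea = 1/(1 + 17.782794) = 1/18.782794 = 0.0532

0.0532


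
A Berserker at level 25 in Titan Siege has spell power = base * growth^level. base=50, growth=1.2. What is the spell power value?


value = base * growth^level
= 50 * 1.2^25
= 50 * 95.396217
= 4769.81

4769.81 spell power


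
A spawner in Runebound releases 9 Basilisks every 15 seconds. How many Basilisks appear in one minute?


Spawns per minute = count * (60 / interval)
= 9 * (60 / 15)
= 9 * 4.0
= 36.0

36.0 per minute


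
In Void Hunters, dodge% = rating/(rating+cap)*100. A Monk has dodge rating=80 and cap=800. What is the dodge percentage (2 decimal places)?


dodge% = 80 / (80 + 800) * 100
= 80 / 880 * 100
= 0.090909 * 100
= 9.09%

9.09%


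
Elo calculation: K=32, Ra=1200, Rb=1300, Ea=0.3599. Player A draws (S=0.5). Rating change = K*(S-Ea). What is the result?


Elo update: delta = K * (S - Ea), where S = 0.5 (draws)
S - Ea = 0.5 - 0.3599 = 0.1401
Rating change = 32 * 0.1401
= 4.48

4.48 rating points


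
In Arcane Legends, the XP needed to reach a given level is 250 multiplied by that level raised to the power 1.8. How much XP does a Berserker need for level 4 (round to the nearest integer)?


XP = 250 * level^1.8
Substitute level = 4:
XP = 250 * 4^1.8
= 250 * 12.1257
= 3031

3031 XP


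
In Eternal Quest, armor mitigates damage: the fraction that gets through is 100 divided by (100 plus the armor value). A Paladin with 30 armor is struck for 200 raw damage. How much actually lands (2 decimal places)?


actual = 200 * 100 / (100 + 30)
= 200 * 100 / 130
= 20000 / 130
= 153.85

153.85 damage


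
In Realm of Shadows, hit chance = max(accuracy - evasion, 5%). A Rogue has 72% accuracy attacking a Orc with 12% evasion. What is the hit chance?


accuracy - evasion = 72 - 12 = 60
Apply floor: max(60, 5) = 60
Hit chance = 60%

60%
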